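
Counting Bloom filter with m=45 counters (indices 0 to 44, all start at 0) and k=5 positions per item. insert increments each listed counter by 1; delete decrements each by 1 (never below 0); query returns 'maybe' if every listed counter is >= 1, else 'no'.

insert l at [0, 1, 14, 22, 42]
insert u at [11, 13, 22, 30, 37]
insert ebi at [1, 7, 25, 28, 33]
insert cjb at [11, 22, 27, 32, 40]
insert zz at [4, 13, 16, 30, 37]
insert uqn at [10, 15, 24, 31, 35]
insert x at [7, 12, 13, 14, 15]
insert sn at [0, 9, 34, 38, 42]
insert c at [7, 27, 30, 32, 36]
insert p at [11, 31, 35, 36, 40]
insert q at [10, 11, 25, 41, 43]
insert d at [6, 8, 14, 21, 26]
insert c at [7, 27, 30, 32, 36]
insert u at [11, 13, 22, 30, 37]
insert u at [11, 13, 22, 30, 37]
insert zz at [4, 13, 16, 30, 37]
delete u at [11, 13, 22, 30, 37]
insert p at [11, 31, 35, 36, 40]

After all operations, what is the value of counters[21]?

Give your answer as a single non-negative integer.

Answer: 1

Derivation:
Step 1: insert l at [0, 1, 14, 22, 42] -> counters=[1,1,0,0,0,0,0,0,0,0,0,0,0,0,1,0,0,0,0,0,0,0,1,0,0,0,0,0,0,0,0,0,0,0,0,0,0,0,0,0,0,0,1,0,0]
Step 2: insert u at [11, 13, 22, 30, 37] -> counters=[1,1,0,0,0,0,0,0,0,0,0,1,0,1,1,0,0,0,0,0,0,0,2,0,0,0,0,0,0,0,1,0,0,0,0,0,0,1,0,0,0,0,1,0,0]
Step 3: insert ebi at [1, 7, 25, 28, 33] -> counters=[1,2,0,0,0,0,0,1,0,0,0,1,0,1,1,0,0,0,0,0,0,0,2,0,0,1,0,0,1,0,1,0,0,1,0,0,0,1,0,0,0,0,1,0,0]
Step 4: insert cjb at [11, 22, 27, 32, 40] -> counters=[1,2,0,0,0,0,0,1,0,0,0,2,0,1,1,0,0,0,0,0,0,0,3,0,0,1,0,1,1,0,1,0,1,1,0,0,0,1,0,0,1,0,1,0,0]
Step 5: insert zz at [4, 13, 16, 30, 37] -> counters=[1,2,0,0,1,0,0,1,0,0,0,2,0,2,1,0,1,0,0,0,0,0,3,0,0,1,0,1,1,0,2,0,1,1,0,0,0,2,0,0,1,0,1,0,0]
Step 6: insert uqn at [10, 15, 24, 31, 35] -> counters=[1,2,0,0,1,0,0,1,0,0,1,2,0,2,1,1,1,0,0,0,0,0,3,0,1,1,0,1,1,0,2,1,1,1,0,1,0,2,0,0,1,0,1,0,0]
Step 7: insert x at [7, 12, 13, 14, 15] -> counters=[1,2,0,0,1,0,0,2,0,0,1,2,1,3,2,2,1,0,0,0,0,0,3,0,1,1,0,1,1,0,2,1,1,1,0,1,0,2,0,0,1,0,1,0,0]
Step 8: insert sn at [0, 9, 34, 38, 42] -> counters=[2,2,0,0,1,0,0,2,0,1,1,2,1,3,2,2,1,0,0,0,0,0,3,0,1,1,0,1,1,0,2,1,1,1,1,1,0,2,1,0,1,0,2,0,0]
Step 9: insert c at [7, 27, 30, 32, 36] -> counters=[2,2,0,0,1,0,0,3,0,1,1,2,1,3,2,2,1,0,0,0,0,0,3,0,1,1,0,2,1,0,3,1,2,1,1,1,1,2,1,0,1,0,2,0,0]
Step 10: insert p at [11, 31, 35, 36, 40] -> counters=[2,2,0,0,1,0,0,3,0,1,1,3,1,3,2,2,1,0,0,0,0,0,3,0,1,1,0,2,1,0,3,2,2,1,1,2,2,2,1,0,2,0,2,0,0]
Step 11: insert q at [10, 11, 25, 41, 43] -> counters=[2,2,0,0,1,0,0,3,0,1,2,4,1,3,2,2,1,0,0,0,0,0,3,0,1,2,0,2,1,0,3,2,2,1,1,2,2,2,1,0,2,1,2,1,0]
Step 12: insert d at [6, 8, 14, 21, 26] -> counters=[2,2,0,0,1,0,1,3,1,1,2,4,1,3,3,2,1,0,0,0,0,1,3,0,1,2,1,2,1,0,3,2,2,1,1,2,2,2,1,0,2,1,2,1,0]
Step 13: insert c at [7, 27, 30, 32, 36] -> counters=[2,2,0,0,1,0,1,4,1,1,2,4,1,3,3,2,1,0,0,0,0,1,3,0,1,2,1,3,1,0,4,2,3,1,1,2,3,2,1,0,2,1,2,1,0]
Step 14: insert u at [11, 13, 22, 30, 37] -> counters=[2,2,0,0,1,0,1,4,1,1,2,5,1,4,3,2,1,0,0,0,0,1,4,0,1,2,1,3,1,0,5,2,3,1,1,2,3,3,1,0,2,1,2,1,0]
Step 15: insert u at [11, 13, 22, 30, 37] -> counters=[2,2,0,0,1,0,1,4,1,1,2,6,1,5,3,2,1,0,0,0,0,1,5,0,1,2,1,3,1,0,6,2,3,1,1,2,3,4,1,0,2,1,2,1,0]
Step 16: insert zz at [4, 13, 16, 30, 37] -> counters=[2,2,0,0,2,0,1,4,1,1,2,6,1,6,3,2,2,0,0,0,0,1,5,0,1,2,1,3,1,0,7,2,3,1,1,2,3,5,1,0,2,1,2,1,0]
Step 17: delete u at [11, 13, 22, 30, 37] -> counters=[2,2,0,0,2,0,1,4,1,1,2,5,1,5,3,2,2,0,0,0,0,1,4,0,1,2,1,3,1,0,6,2,3,1,1,2,3,4,1,0,2,1,2,1,0]
Step 18: insert p at [11, 31, 35, 36, 40] -> counters=[2,2,0,0,2,0,1,4,1,1,2,6,1,5,3,2,2,0,0,0,0,1,4,0,1,2,1,3,1,0,6,3,3,1,1,3,4,4,1,0,3,1,2,1,0]
Final counters=[2,2,0,0,2,0,1,4,1,1,2,6,1,5,3,2,2,0,0,0,0,1,4,0,1,2,1,3,1,0,6,3,3,1,1,3,4,4,1,0,3,1,2,1,0] -> counters[21]=1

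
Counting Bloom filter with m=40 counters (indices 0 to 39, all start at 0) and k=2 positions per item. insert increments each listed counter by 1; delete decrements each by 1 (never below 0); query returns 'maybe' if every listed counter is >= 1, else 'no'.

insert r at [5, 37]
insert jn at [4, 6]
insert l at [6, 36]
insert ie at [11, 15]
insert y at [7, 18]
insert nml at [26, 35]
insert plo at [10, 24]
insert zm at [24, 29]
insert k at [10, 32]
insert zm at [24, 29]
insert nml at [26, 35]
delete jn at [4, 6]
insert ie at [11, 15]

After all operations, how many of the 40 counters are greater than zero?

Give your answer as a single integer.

Answer: 14

Derivation:
Step 1: insert r at [5, 37] -> counters=[0,0,0,0,0,1,0,0,0,0,0,0,0,0,0,0,0,0,0,0,0,0,0,0,0,0,0,0,0,0,0,0,0,0,0,0,0,1,0,0]
Step 2: insert jn at [4, 6] -> counters=[0,0,0,0,1,1,1,0,0,0,0,0,0,0,0,0,0,0,0,0,0,0,0,0,0,0,0,0,0,0,0,0,0,0,0,0,0,1,0,0]
Step 3: insert l at [6, 36] -> counters=[0,0,0,0,1,1,2,0,0,0,0,0,0,0,0,0,0,0,0,0,0,0,0,0,0,0,0,0,0,0,0,0,0,0,0,0,1,1,0,0]
Step 4: insert ie at [11, 15] -> counters=[0,0,0,0,1,1,2,0,0,0,0,1,0,0,0,1,0,0,0,0,0,0,0,0,0,0,0,0,0,0,0,0,0,0,0,0,1,1,0,0]
Step 5: insert y at [7, 18] -> counters=[0,0,0,0,1,1,2,1,0,0,0,1,0,0,0,1,0,0,1,0,0,0,0,0,0,0,0,0,0,0,0,0,0,0,0,0,1,1,0,0]
Step 6: insert nml at [26, 35] -> counters=[0,0,0,0,1,1,2,1,0,0,0,1,0,0,0,1,0,0,1,0,0,0,0,0,0,0,1,0,0,0,0,0,0,0,0,1,1,1,0,0]
Step 7: insert plo at [10, 24] -> counters=[0,0,0,0,1,1,2,1,0,0,1,1,0,0,0,1,0,0,1,0,0,0,0,0,1,0,1,0,0,0,0,0,0,0,0,1,1,1,0,0]
Step 8: insert zm at [24, 29] -> counters=[0,0,0,0,1,1,2,1,0,0,1,1,0,0,0,1,0,0,1,0,0,0,0,0,2,0,1,0,0,1,0,0,0,0,0,1,1,1,0,0]
Step 9: insert k at [10, 32] -> counters=[0,0,0,0,1,1,2,1,0,0,2,1,0,0,0,1,0,0,1,0,0,0,0,0,2,0,1,0,0,1,0,0,1,0,0,1,1,1,0,0]
Step 10: insert zm at [24, 29] -> counters=[0,0,0,0,1,1,2,1,0,0,2,1,0,0,0,1,0,0,1,0,0,0,0,0,3,0,1,0,0,2,0,0,1,0,0,1,1,1,0,0]
Step 11: insert nml at [26, 35] -> counters=[0,0,0,0,1,1,2,1,0,0,2,1,0,0,0,1,0,0,1,0,0,0,0,0,3,0,2,0,0,2,0,0,1,0,0,2,1,1,0,0]
Step 12: delete jn at [4, 6] -> counters=[0,0,0,0,0,1,1,1,0,0,2,1,0,0,0,1,0,0,1,0,0,0,0,0,3,0,2,0,0,2,0,0,1,0,0,2,1,1,0,0]
Step 13: insert ie at [11, 15] -> counters=[0,0,0,0,0,1,1,1,0,0,2,2,0,0,0,2,0,0,1,0,0,0,0,0,3,0,2,0,0,2,0,0,1,0,0,2,1,1,0,0]
Final counters=[0,0,0,0,0,1,1,1,0,0,2,2,0,0,0,2,0,0,1,0,0,0,0,0,3,0,2,0,0,2,0,0,1,0,0,2,1,1,0,0] -> 14 nonzero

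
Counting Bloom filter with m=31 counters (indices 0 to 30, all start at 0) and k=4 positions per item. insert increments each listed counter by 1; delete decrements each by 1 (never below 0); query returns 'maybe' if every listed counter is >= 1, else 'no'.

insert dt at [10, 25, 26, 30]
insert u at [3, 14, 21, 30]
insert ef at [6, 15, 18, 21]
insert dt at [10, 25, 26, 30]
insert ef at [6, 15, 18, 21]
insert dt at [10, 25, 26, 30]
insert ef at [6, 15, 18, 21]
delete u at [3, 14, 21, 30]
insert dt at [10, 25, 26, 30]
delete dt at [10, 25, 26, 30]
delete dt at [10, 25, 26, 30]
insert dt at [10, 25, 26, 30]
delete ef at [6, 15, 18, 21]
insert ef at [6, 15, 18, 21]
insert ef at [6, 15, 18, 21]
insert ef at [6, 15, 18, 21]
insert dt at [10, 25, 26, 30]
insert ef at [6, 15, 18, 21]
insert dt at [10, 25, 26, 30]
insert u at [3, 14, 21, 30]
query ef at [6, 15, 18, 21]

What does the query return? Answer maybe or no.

Step 1: insert dt at [10, 25, 26, 30] -> counters=[0,0,0,0,0,0,0,0,0,0,1,0,0,0,0,0,0,0,0,0,0,0,0,0,0,1,1,0,0,0,1]
Step 2: insert u at [3, 14, 21, 30] -> counters=[0,0,0,1,0,0,0,0,0,0,1,0,0,0,1,0,0,0,0,0,0,1,0,0,0,1,1,0,0,0,2]
Step 3: insert ef at [6, 15, 18, 21] -> counters=[0,0,0,1,0,0,1,0,0,0,1,0,0,0,1,1,0,0,1,0,0,2,0,0,0,1,1,0,0,0,2]
Step 4: insert dt at [10, 25, 26, 30] -> counters=[0,0,0,1,0,0,1,0,0,0,2,0,0,0,1,1,0,0,1,0,0,2,0,0,0,2,2,0,0,0,3]
Step 5: insert ef at [6, 15, 18, 21] -> counters=[0,0,0,1,0,0,2,0,0,0,2,0,0,0,1,2,0,0,2,0,0,3,0,0,0,2,2,0,0,0,3]
Step 6: insert dt at [10, 25, 26, 30] -> counters=[0,0,0,1,0,0,2,0,0,0,3,0,0,0,1,2,0,0,2,0,0,3,0,0,0,3,3,0,0,0,4]
Step 7: insert ef at [6, 15, 18, 21] -> counters=[0,0,0,1,0,0,3,0,0,0,3,0,0,0,1,3,0,0,3,0,0,4,0,0,0,3,3,0,0,0,4]
Step 8: delete u at [3, 14, 21, 30] -> counters=[0,0,0,0,0,0,3,0,0,0,3,0,0,0,0,3,0,0,3,0,0,3,0,0,0,3,3,0,0,0,3]
Step 9: insert dt at [10, 25, 26, 30] -> counters=[0,0,0,0,0,0,3,0,0,0,4,0,0,0,0,3,0,0,3,0,0,3,0,0,0,4,4,0,0,0,4]
Step 10: delete dt at [10, 25, 26, 30] -> counters=[0,0,0,0,0,0,3,0,0,0,3,0,0,0,0,3,0,0,3,0,0,3,0,0,0,3,3,0,0,0,3]
Step 11: delete dt at [10, 25, 26, 30] -> counters=[0,0,0,0,0,0,3,0,0,0,2,0,0,0,0,3,0,0,3,0,0,3,0,0,0,2,2,0,0,0,2]
Step 12: insert dt at [10, 25, 26, 30] -> counters=[0,0,0,0,0,0,3,0,0,0,3,0,0,0,0,3,0,0,3,0,0,3,0,0,0,3,3,0,0,0,3]
Step 13: delete ef at [6, 15, 18, 21] -> counters=[0,0,0,0,0,0,2,0,0,0,3,0,0,0,0,2,0,0,2,0,0,2,0,0,0,3,3,0,0,0,3]
Step 14: insert ef at [6, 15, 18, 21] -> counters=[0,0,0,0,0,0,3,0,0,0,3,0,0,0,0,3,0,0,3,0,0,3,0,0,0,3,3,0,0,0,3]
Step 15: insert ef at [6, 15, 18, 21] -> counters=[0,0,0,0,0,0,4,0,0,0,3,0,0,0,0,4,0,0,4,0,0,4,0,0,0,3,3,0,0,0,3]
Step 16: insert ef at [6, 15, 18, 21] -> counters=[0,0,0,0,0,0,5,0,0,0,3,0,0,0,0,5,0,0,5,0,0,5,0,0,0,3,3,0,0,0,3]
Step 17: insert dt at [10, 25, 26, 30] -> counters=[0,0,0,0,0,0,5,0,0,0,4,0,0,0,0,5,0,0,5,0,0,5,0,0,0,4,4,0,0,0,4]
Step 18: insert ef at [6, 15, 18, 21] -> counters=[0,0,0,0,0,0,6,0,0,0,4,0,0,0,0,6,0,0,6,0,0,6,0,0,0,4,4,0,0,0,4]
Step 19: insert dt at [10, 25, 26, 30] -> counters=[0,0,0,0,0,0,6,0,0,0,5,0,0,0,0,6,0,0,6,0,0,6,0,0,0,5,5,0,0,0,5]
Step 20: insert u at [3, 14, 21, 30] -> counters=[0,0,0,1,0,0,6,0,0,0,5,0,0,0,1,6,0,0,6,0,0,7,0,0,0,5,5,0,0,0,6]
Query ef: check counters[6]=6 counters[15]=6 counters[18]=6 counters[21]=7 -> maybe

Answer: maybe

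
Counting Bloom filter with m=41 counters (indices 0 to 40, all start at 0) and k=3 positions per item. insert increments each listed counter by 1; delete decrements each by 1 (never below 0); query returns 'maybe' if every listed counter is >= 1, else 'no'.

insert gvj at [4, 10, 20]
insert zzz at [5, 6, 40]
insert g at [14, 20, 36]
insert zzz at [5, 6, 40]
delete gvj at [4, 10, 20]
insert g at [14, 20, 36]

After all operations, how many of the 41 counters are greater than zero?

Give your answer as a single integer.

Step 1: insert gvj at [4, 10, 20] -> counters=[0,0,0,0,1,0,0,0,0,0,1,0,0,0,0,0,0,0,0,0,1,0,0,0,0,0,0,0,0,0,0,0,0,0,0,0,0,0,0,0,0]
Step 2: insert zzz at [5, 6, 40] -> counters=[0,0,0,0,1,1,1,0,0,0,1,0,0,0,0,0,0,0,0,0,1,0,0,0,0,0,0,0,0,0,0,0,0,0,0,0,0,0,0,0,1]
Step 3: insert g at [14, 20, 36] -> counters=[0,0,0,0,1,1,1,0,0,0,1,0,0,0,1,0,0,0,0,0,2,0,0,0,0,0,0,0,0,0,0,0,0,0,0,0,1,0,0,0,1]
Step 4: insert zzz at [5, 6, 40] -> counters=[0,0,0,0,1,2,2,0,0,0,1,0,0,0,1,0,0,0,0,0,2,0,0,0,0,0,0,0,0,0,0,0,0,0,0,0,1,0,0,0,2]
Step 5: delete gvj at [4, 10, 20] -> counters=[0,0,0,0,0,2,2,0,0,0,0,0,0,0,1,0,0,0,0,0,1,0,0,0,0,0,0,0,0,0,0,0,0,0,0,0,1,0,0,0,2]
Step 6: insert g at [14, 20, 36] -> counters=[0,0,0,0,0,2,2,0,0,0,0,0,0,0,2,0,0,0,0,0,2,0,0,0,0,0,0,0,0,0,0,0,0,0,0,0,2,0,0,0,2]
Final counters=[0,0,0,0,0,2,2,0,0,0,0,0,0,0,2,0,0,0,0,0,2,0,0,0,0,0,0,0,0,0,0,0,0,0,0,0,2,0,0,0,2] -> 6 nonzero

Answer: 6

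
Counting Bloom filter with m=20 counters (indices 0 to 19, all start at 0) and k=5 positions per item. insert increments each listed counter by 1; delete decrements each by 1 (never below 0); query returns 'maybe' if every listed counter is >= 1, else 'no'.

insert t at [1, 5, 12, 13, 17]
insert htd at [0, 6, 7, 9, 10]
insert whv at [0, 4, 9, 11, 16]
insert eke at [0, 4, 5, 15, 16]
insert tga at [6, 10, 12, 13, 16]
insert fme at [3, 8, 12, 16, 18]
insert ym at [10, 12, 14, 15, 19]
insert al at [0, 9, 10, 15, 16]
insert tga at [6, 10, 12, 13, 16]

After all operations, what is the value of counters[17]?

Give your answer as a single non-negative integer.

Answer: 1

Derivation:
Step 1: insert t at [1, 5, 12, 13, 17] -> counters=[0,1,0,0,0,1,0,0,0,0,0,0,1,1,0,0,0,1,0,0]
Step 2: insert htd at [0, 6, 7, 9, 10] -> counters=[1,1,0,0,0,1,1,1,0,1,1,0,1,1,0,0,0,1,0,0]
Step 3: insert whv at [0, 4, 9, 11, 16] -> counters=[2,1,0,0,1,1,1,1,0,2,1,1,1,1,0,0,1,1,0,0]
Step 4: insert eke at [0, 4, 5, 15, 16] -> counters=[3,1,0,0,2,2,1,1,0,2,1,1,1,1,0,1,2,1,0,0]
Step 5: insert tga at [6, 10, 12, 13, 16] -> counters=[3,1,0,0,2,2,2,1,0,2,2,1,2,2,0,1,3,1,0,0]
Step 6: insert fme at [3, 8, 12, 16, 18] -> counters=[3,1,0,1,2,2,2,1,1,2,2,1,3,2,0,1,4,1,1,0]
Step 7: insert ym at [10, 12, 14, 15, 19] -> counters=[3,1,0,1,2,2,2,1,1,2,3,1,4,2,1,2,4,1,1,1]
Step 8: insert al at [0, 9, 10, 15, 16] -> counters=[4,1,0,1,2,2,2,1,1,3,4,1,4,2,1,3,5,1,1,1]
Step 9: insert tga at [6, 10, 12, 13, 16] -> counters=[4,1,0,1,2,2,3,1,1,3,5,1,5,3,1,3,6,1,1,1]
Final counters=[4,1,0,1,2,2,3,1,1,3,5,1,5,3,1,3,6,1,1,1] -> counters[17]=1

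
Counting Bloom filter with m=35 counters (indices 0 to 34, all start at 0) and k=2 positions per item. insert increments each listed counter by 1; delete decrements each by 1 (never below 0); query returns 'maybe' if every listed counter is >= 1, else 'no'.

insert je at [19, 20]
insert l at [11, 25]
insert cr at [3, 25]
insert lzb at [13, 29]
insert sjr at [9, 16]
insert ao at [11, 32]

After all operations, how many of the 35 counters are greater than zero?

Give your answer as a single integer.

Answer: 10

Derivation:
Step 1: insert je at [19, 20] -> counters=[0,0,0,0,0,0,0,0,0,0,0,0,0,0,0,0,0,0,0,1,1,0,0,0,0,0,0,0,0,0,0,0,0,0,0]
Step 2: insert l at [11, 25] -> counters=[0,0,0,0,0,0,0,0,0,0,0,1,0,0,0,0,0,0,0,1,1,0,0,0,0,1,0,0,0,0,0,0,0,0,0]
Step 3: insert cr at [3, 25] -> counters=[0,0,0,1,0,0,0,0,0,0,0,1,0,0,0,0,0,0,0,1,1,0,0,0,0,2,0,0,0,0,0,0,0,0,0]
Step 4: insert lzb at [13, 29] -> counters=[0,0,0,1,0,0,0,0,0,0,0,1,0,1,0,0,0,0,0,1,1,0,0,0,0,2,0,0,0,1,0,0,0,0,0]
Step 5: insert sjr at [9, 16] -> counters=[0,0,0,1,0,0,0,0,0,1,0,1,0,1,0,0,1,0,0,1,1,0,0,0,0,2,0,0,0,1,0,0,0,0,0]
Step 6: insert ao at [11, 32] -> counters=[0,0,0,1,0,0,0,0,0,1,0,2,0,1,0,0,1,0,0,1,1,0,0,0,0,2,0,0,0,1,0,0,1,0,0]
Final counters=[0,0,0,1,0,0,0,0,0,1,0,2,0,1,0,0,1,0,0,1,1,0,0,0,0,2,0,0,0,1,0,0,1,0,0] -> 10 nonzero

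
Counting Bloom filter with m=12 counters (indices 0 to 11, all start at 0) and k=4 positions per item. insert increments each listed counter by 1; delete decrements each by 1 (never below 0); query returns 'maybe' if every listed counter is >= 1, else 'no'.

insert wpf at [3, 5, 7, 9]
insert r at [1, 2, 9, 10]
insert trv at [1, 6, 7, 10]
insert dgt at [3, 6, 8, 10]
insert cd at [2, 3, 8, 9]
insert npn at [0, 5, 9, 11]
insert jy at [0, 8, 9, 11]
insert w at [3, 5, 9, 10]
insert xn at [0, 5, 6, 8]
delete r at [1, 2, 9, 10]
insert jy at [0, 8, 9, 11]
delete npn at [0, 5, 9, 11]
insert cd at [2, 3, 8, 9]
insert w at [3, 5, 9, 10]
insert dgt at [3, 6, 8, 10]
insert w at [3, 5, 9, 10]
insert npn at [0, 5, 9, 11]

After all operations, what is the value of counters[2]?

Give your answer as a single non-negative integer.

Answer: 2

Derivation:
Step 1: insert wpf at [3, 5, 7, 9] -> counters=[0,0,0,1,0,1,0,1,0,1,0,0]
Step 2: insert r at [1, 2, 9, 10] -> counters=[0,1,1,1,0,1,0,1,0,2,1,0]
Step 3: insert trv at [1, 6, 7, 10] -> counters=[0,2,1,1,0,1,1,2,0,2,2,0]
Step 4: insert dgt at [3, 6, 8, 10] -> counters=[0,2,1,2,0,1,2,2,1,2,3,0]
Step 5: insert cd at [2, 3, 8, 9] -> counters=[0,2,2,3,0,1,2,2,2,3,3,0]
Step 6: insert npn at [0, 5, 9, 11] -> counters=[1,2,2,3,0,2,2,2,2,4,3,1]
Step 7: insert jy at [0, 8, 9, 11] -> counters=[2,2,2,3,0,2,2,2,3,5,3,2]
Step 8: insert w at [3, 5, 9, 10] -> counters=[2,2,2,4,0,3,2,2,3,6,4,2]
Step 9: insert xn at [0, 5, 6, 8] -> counters=[3,2,2,4,0,4,3,2,4,6,4,2]
Step 10: delete r at [1, 2, 9, 10] -> counters=[3,1,1,4,0,4,3,2,4,5,3,2]
Step 11: insert jy at [0, 8, 9, 11] -> counters=[4,1,1,4,0,4,3,2,5,6,3,3]
Step 12: delete npn at [0, 5, 9, 11] -> counters=[3,1,1,4,0,3,3,2,5,5,3,2]
Step 13: insert cd at [2, 3, 8, 9] -> counters=[3,1,2,5,0,3,3,2,6,6,3,2]
Step 14: insert w at [3, 5, 9, 10] -> counters=[3,1,2,6,0,4,3,2,6,7,4,2]
Step 15: insert dgt at [3, 6, 8, 10] -> counters=[3,1,2,7,0,4,4,2,7,7,5,2]
Step 16: insert w at [3, 5, 9, 10] -> counters=[3,1,2,8,0,5,4,2,7,8,6,2]
Step 17: insert npn at [0, 5, 9, 11] -> counters=[4,1,2,8,0,6,4,2,7,9,6,3]
Final counters=[4,1,2,8,0,6,4,2,7,9,6,3] -> counters[2]=2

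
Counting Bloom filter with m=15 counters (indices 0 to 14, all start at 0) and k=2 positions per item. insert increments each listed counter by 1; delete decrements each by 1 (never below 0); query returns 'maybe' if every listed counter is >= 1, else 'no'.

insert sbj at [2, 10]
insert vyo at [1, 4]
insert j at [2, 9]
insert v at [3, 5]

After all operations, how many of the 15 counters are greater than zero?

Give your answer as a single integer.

Answer: 7

Derivation:
Step 1: insert sbj at [2, 10] -> counters=[0,0,1,0,0,0,0,0,0,0,1,0,0,0,0]
Step 2: insert vyo at [1, 4] -> counters=[0,1,1,0,1,0,0,0,0,0,1,0,0,0,0]
Step 3: insert j at [2, 9] -> counters=[0,1,2,0,1,0,0,0,0,1,1,0,0,0,0]
Step 4: insert v at [3, 5] -> counters=[0,1,2,1,1,1,0,0,0,1,1,0,0,0,0]
Final counters=[0,1,2,1,1,1,0,0,0,1,1,0,0,0,0] -> 7 nonzero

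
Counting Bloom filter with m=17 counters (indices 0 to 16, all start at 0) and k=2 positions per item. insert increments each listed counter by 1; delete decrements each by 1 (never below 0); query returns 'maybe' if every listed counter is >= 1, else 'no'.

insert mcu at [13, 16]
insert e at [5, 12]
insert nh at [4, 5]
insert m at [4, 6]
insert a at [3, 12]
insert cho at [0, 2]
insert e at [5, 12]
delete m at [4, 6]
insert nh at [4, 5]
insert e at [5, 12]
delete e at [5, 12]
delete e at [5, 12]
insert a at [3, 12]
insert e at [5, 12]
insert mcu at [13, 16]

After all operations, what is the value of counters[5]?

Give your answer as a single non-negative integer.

Answer: 4

Derivation:
Step 1: insert mcu at [13, 16] -> counters=[0,0,0,0,0,0,0,0,0,0,0,0,0,1,0,0,1]
Step 2: insert e at [5, 12] -> counters=[0,0,0,0,0,1,0,0,0,0,0,0,1,1,0,0,1]
Step 3: insert nh at [4, 5] -> counters=[0,0,0,0,1,2,0,0,0,0,0,0,1,1,0,0,1]
Step 4: insert m at [4, 6] -> counters=[0,0,0,0,2,2,1,0,0,0,0,0,1,1,0,0,1]
Step 5: insert a at [3, 12] -> counters=[0,0,0,1,2,2,1,0,0,0,0,0,2,1,0,0,1]
Step 6: insert cho at [0, 2] -> counters=[1,0,1,1,2,2,1,0,0,0,0,0,2,1,0,0,1]
Step 7: insert e at [5, 12] -> counters=[1,0,1,1,2,3,1,0,0,0,0,0,3,1,0,0,1]
Step 8: delete m at [4, 6] -> counters=[1,0,1,1,1,3,0,0,0,0,0,0,3,1,0,0,1]
Step 9: insert nh at [4, 5] -> counters=[1,0,1,1,2,4,0,0,0,0,0,0,3,1,0,0,1]
Step 10: insert e at [5, 12] -> counters=[1,0,1,1,2,5,0,0,0,0,0,0,4,1,0,0,1]
Step 11: delete e at [5, 12] -> counters=[1,0,1,1,2,4,0,0,0,0,0,0,3,1,0,0,1]
Step 12: delete e at [5, 12] -> counters=[1,0,1,1,2,3,0,0,0,0,0,0,2,1,0,0,1]
Step 13: insert a at [3, 12] -> counters=[1,0,1,2,2,3,0,0,0,0,0,0,3,1,0,0,1]
Step 14: insert e at [5, 12] -> counters=[1,0,1,2,2,4,0,0,0,0,0,0,4,1,0,0,1]
Step 15: insert mcu at [13, 16] -> counters=[1,0,1,2,2,4,0,0,0,0,0,0,4,2,0,0,2]
Final counters=[1,0,1,2,2,4,0,0,0,0,0,0,4,2,0,0,2] -> counters[5]=4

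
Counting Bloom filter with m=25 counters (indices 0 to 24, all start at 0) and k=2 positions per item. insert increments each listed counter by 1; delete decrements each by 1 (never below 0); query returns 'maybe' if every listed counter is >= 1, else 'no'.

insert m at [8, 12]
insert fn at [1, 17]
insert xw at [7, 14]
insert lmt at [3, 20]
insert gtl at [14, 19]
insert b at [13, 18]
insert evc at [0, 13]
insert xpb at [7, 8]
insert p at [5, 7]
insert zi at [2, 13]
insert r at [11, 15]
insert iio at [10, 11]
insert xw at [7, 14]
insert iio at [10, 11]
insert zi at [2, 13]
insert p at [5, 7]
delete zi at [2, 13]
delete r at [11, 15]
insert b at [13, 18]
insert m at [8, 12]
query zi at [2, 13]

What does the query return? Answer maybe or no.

Step 1: insert m at [8, 12] -> counters=[0,0,0,0,0,0,0,0,1,0,0,0,1,0,0,0,0,0,0,0,0,0,0,0,0]
Step 2: insert fn at [1, 17] -> counters=[0,1,0,0,0,0,0,0,1,0,0,0,1,0,0,0,0,1,0,0,0,0,0,0,0]
Step 3: insert xw at [7, 14] -> counters=[0,1,0,0,0,0,0,1,1,0,0,0,1,0,1,0,0,1,0,0,0,0,0,0,0]
Step 4: insert lmt at [3, 20] -> counters=[0,1,0,1,0,0,0,1,1,0,0,0,1,0,1,0,0,1,0,0,1,0,0,0,0]
Step 5: insert gtl at [14, 19] -> counters=[0,1,0,1,0,0,0,1,1,0,0,0,1,0,2,0,0,1,0,1,1,0,0,0,0]
Step 6: insert b at [13, 18] -> counters=[0,1,0,1,0,0,0,1,1,0,0,0,1,1,2,0,0,1,1,1,1,0,0,0,0]
Step 7: insert evc at [0, 13] -> counters=[1,1,0,1,0,0,0,1,1,0,0,0,1,2,2,0,0,1,1,1,1,0,0,0,0]
Step 8: insert xpb at [7, 8] -> counters=[1,1,0,1,0,0,0,2,2,0,0,0,1,2,2,0,0,1,1,1,1,0,0,0,0]
Step 9: insert p at [5, 7] -> counters=[1,1,0,1,0,1,0,3,2,0,0,0,1,2,2,0,0,1,1,1,1,0,0,0,0]
Step 10: insert zi at [2, 13] -> counters=[1,1,1,1,0,1,0,3,2,0,0,0,1,3,2,0,0,1,1,1,1,0,0,0,0]
Step 11: insert r at [11, 15] -> counters=[1,1,1,1,0,1,0,3,2,0,0,1,1,3,2,1,0,1,1,1,1,0,0,0,0]
Step 12: insert iio at [10, 11] -> counters=[1,1,1,1,0,1,0,3,2,0,1,2,1,3,2,1,0,1,1,1,1,0,0,0,0]
Step 13: insert xw at [7, 14] -> counters=[1,1,1,1,0,1,0,4,2,0,1,2,1,3,3,1,0,1,1,1,1,0,0,0,0]
Step 14: insert iio at [10, 11] -> counters=[1,1,1,1,0,1,0,4,2,0,2,3,1,3,3,1,0,1,1,1,1,0,0,0,0]
Step 15: insert zi at [2, 13] -> counters=[1,1,2,1,0,1,0,4,2,0,2,3,1,4,3,1,0,1,1,1,1,0,0,0,0]
Step 16: insert p at [5, 7] -> counters=[1,1,2,1,0,2,0,5,2,0,2,3,1,4,3,1,0,1,1,1,1,0,0,0,0]
Step 17: delete zi at [2, 13] -> counters=[1,1,1,1,0,2,0,5,2,0,2,3,1,3,3,1,0,1,1,1,1,0,0,0,0]
Step 18: delete r at [11, 15] -> counters=[1,1,1,1,0,2,0,5,2,0,2,2,1,3,3,0,0,1,1,1,1,0,0,0,0]
Step 19: insert b at [13, 18] -> counters=[1,1,1,1,0,2,0,5,2,0,2,2,1,4,3,0,0,1,2,1,1,0,0,0,0]
Step 20: insert m at [8, 12] -> counters=[1,1,1,1,0,2,0,5,3,0,2,2,2,4,3,0,0,1,2,1,1,0,0,0,0]
Query zi: check counters[2]=1 counters[13]=4 -> maybe

Answer: maybe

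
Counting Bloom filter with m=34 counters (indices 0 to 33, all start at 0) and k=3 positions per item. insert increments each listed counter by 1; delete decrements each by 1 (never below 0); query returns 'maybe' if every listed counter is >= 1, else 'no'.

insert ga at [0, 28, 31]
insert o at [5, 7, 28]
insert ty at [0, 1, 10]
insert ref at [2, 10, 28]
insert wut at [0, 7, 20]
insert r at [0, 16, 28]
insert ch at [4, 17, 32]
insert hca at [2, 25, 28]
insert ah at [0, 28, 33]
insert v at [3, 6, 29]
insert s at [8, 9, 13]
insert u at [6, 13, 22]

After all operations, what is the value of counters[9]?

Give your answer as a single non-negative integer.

Answer: 1

Derivation:
Step 1: insert ga at [0, 28, 31] -> counters=[1,0,0,0,0,0,0,0,0,0,0,0,0,0,0,0,0,0,0,0,0,0,0,0,0,0,0,0,1,0,0,1,0,0]
Step 2: insert o at [5, 7, 28] -> counters=[1,0,0,0,0,1,0,1,0,0,0,0,0,0,0,0,0,0,0,0,0,0,0,0,0,0,0,0,2,0,0,1,0,0]
Step 3: insert ty at [0, 1, 10] -> counters=[2,1,0,0,0,1,0,1,0,0,1,0,0,0,0,0,0,0,0,0,0,0,0,0,0,0,0,0,2,0,0,1,0,0]
Step 4: insert ref at [2, 10, 28] -> counters=[2,1,1,0,0,1,0,1,0,0,2,0,0,0,0,0,0,0,0,0,0,0,0,0,0,0,0,0,3,0,0,1,0,0]
Step 5: insert wut at [0, 7, 20] -> counters=[3,1,1,0,0,1,0,2,0,0,2,0,0,0,0,0,0,0,0,0,1,0,0,0,0,0,0,0,3,0,0,1,0,0]
Step 6: insert r at [0, 16, 28] -> counters=[4,1,1,0,0,1,0,2,0,0,2,0,0,0,0,0,1,0,0,0,1,0,0,0,0,0,0,0,4,0,0,1,0,0]
Step 7: insert ch at [4, 17, 32] -> counters=[4,1,1,0,1,1,0,2,0,0,2,0,0,0,0,0,1,1,0,0,1,0,0,0,0,0,0,0,4,0,0,1,1,0]
Step 8: insert hca at [2, 25, 28] -> counters=[4,1,2,0,1,1,0,2,0,0,2,0,0,0,0,0,1,1,0,0,1,0,0,0,0,1,0,0,5,0,0,1,1,0]
Step 9: insert ah at [0, 28, 33] -> counters=[5,1,2,0,1,1,0,2,0,0,2,0,0,0,0,0,1,1,0,0,1,0,0,0,0,1,0,0,6,0,0,1,1,1]
Step 10: insert v at [3, 6, 29] -> counters=[5,1,2,1,1,1,1,2,0,0,2,0,0,0,0,0,1,1,0,0,1,0,0,0,0,1,0,0,6,1,0,1,1,1]
Step 11: insert s at [8, 9, 13] -> counters=[5,1,2,1,1,1,1,2,1,1,2,0,0,1,0,0,1,1,0,0,1,0,0,0,0,1,0,0,6,1,0,1,1,1]
Step 12: insert u at [6, 13, 22] -> counters=[5,1,2,1,1,1,2,2,1,1,2,0,0,2,0,0,1,1,0,0,1,0,1,0,0,1,0,0,6,1,0,1,1,1]
Final counters=[5,1,2,1,1,1,2,2,1,1,2,0,0,2,0,0,1,1,0,0,1,0,1,0,0,1,0,0,6,1,0,1,1,1] -> counters[9]=1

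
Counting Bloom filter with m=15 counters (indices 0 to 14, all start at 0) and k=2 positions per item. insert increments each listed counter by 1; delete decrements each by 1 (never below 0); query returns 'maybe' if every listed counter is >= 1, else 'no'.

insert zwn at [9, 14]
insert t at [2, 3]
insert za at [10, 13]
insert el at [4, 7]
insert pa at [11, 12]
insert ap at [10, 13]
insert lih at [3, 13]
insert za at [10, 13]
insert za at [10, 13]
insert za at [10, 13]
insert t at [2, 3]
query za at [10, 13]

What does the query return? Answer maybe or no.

Answer: maybe

Derivation:
Step 1: insert zwn at [9, 14] -> counters=[0,0,0,0,0,0,0,0,0,1,0,0,0,0,1]
Step 2: insert t at [2, 3] -> counters=[0,0,1,1,0,0,0,0,0,1,0,0,0,0,1]
Step 3: insert za at [10, 13] -> counters=[0,0,1,1,0,0,0,0,0,1,1,0,0,1,1]
Step 4: insert el at [4, 7] -> counters=[0,0,1,1,1,0,0,1,0,1,1,0,0,1,1]
Step 5: insert pa at [11, 12] -> counters=[0,0,1,1,1,0,0,1,0,1,1,1,1,1,1]
Step 6: insert ap at [10, 13] -> counters=[0,0,1,1,1,0,0,1,0,1,2,1,1,2,1]
Step 7: insert lih at [3, 13] -> counters=[0,0,1,2,1,0,0,1,0,1,2,1,1,3,1]
Step 8: insert za at [10, 13] -> counters=[0,0,1,2,1,0,0,1,0,1,3,1,1,4,1]
Step 9: insert za at [10, 13] -> counters=[0,0,1,2,1,0,0,1,0,1,4,1,1,5,1]
Step 10: insert za at [10, 13] -> counters=[0,0,1,2,1,0,0,1,0,1,5,1,1,6,1]
Step 11: insert t at [2, 3] -> counters=[0,0,2,3,1,0,0,1,0,1,5,1,1,6,1]
Query za: check counters[10]=5 counters[13]=6 -> maybe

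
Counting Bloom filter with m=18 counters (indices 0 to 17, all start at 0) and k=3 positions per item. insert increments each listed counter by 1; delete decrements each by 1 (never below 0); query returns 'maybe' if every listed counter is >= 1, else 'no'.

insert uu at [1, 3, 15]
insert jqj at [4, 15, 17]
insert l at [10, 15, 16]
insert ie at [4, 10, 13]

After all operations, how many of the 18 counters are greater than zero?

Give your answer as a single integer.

Answer: 8

Derivation:
Step 1: insert uu at [1, 3, 15] -> counters=[0,1,0,1,0,0,0,0,0,0,0,0,0,0,0,1,0,0]
Step 2: insert jqj at [4, 15, 17] -> counters=[0,1,0,1,1,0,0,0,0,0,0,0,0,0,0,2,0,1]
Step 3: insert l at [10, 15, 16] -> counters=[0,1,0,1,1,0,0,0,0,0,1,0,0,0,0,3,1,1]
Step 4: insert ie at [4, 10, 13] -> counters=[0,1,0,1,2,0,0,0,0,0,2,0,0,1,0,3,1,1]
Final counters=[0,1,0,1,2,0,0,0,0,0,2,0,0,1,0,3,1,1] -> 8 nonzero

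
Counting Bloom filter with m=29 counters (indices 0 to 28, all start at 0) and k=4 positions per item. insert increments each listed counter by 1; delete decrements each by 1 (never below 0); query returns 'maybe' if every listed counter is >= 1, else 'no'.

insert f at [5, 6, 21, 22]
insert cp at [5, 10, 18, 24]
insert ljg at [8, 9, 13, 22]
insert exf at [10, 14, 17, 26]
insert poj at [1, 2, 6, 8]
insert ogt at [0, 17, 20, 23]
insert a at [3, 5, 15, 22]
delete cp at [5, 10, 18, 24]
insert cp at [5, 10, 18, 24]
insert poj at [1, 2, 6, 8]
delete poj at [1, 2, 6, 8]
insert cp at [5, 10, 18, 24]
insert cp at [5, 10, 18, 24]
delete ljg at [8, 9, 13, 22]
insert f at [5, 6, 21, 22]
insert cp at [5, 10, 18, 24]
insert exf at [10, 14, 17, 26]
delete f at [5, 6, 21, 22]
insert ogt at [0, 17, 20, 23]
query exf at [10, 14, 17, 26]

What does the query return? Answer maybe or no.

Step 1: insert f at [5, 6, 21, 22] -> counters=[0,0,0,0,0,1,1,0,0,0,0,0,0,0,0,0,0,0,0,0,0,1,1,0,0,0,0,0,0]
Step 2: insert cp at [5, 10, 18, 24] -> counters=[0,0,0,0,0,2,1,0,0,0,1,0,0,0,0,0,0,0,1,0,0,1,1,0,1,0,0,0,0]
Step 3: insert ljg at [8, 9, 13, 22] -> counters=[0,0,0,0,0,2,1,0,1,1,1,0,0,1,0,0,0,0,1,0,0,1,2,0,1,0,0,0,0]
Step 4: insert exf at [10, 14, 17, 26] -> counters=[0,0,0,0,0,2,1,0,1,1,2,0,0,1,1,0,0,1,1,0,0,1,2,0,1,0,1,0,0]
Step 5: insert poj at [1, 2, 6, 8] -> counters=[0,1,1,0,0,2,2,0,2,1,2,0,0,1,1,0,0,1,1,0,0,1,2,0,1,0,1,0,0]
Step 6: insert ogt at [0, 17, 20, 23] -> counters=[1,1,1,0,0,2,2,0,2,1,2,0,0,1,1,0,0,2,1,0,1,1,2,1,1,0,1,0,0]
Step 7: insert a at [3, 5, 15, 22] -> counters=[1,1,1,1,0,3,2,0,2,1,2,0,0,1,1,1,0,2,1,0,1,1,3,1,1,0,1,0,0]
Step 8: delete cp at [5, 10, 18, 24] -> counters=[1,1,1,1,0,2,2,0,2,1,1,0,0,1,1,1,0,2,0,0,1,1,3,1,0,0,1,0,0]
Step 9: insert cp at [5, 10, 18, 24] -> counters=[1,1,1,1,0,3,2,0,2,1,2,0,0,1,1,1,0,2,1,0,1,1,3,1,1,0,1,0,0]
Step 10: insert poj at [1, 2, 6, 8] -> counters=[1,2,2,1,0,3,3,0,3,1,2,0,0,1,1,1,0,2,1,0,1,1,3,1,1,0,1,0,0]
Step 11: delete poj at [1, 2, 6, 8] -> counters=[1,1,1,1,0,3,2,0,2,1,2,0,0,1,1,1,0,2,1,0,1,1,3,1,1,0,1,0,0]
Step 12: insert cp at [5, 10, 18, 24] -> counters=[1,1,1,1,0,4,2,0,2,1,3,0,0,1,1,1,0,2,2,0,1,1,3,1,2,0,1,0,0]
Step 13: insert cp at [5, 10, 18, 24] -> counters=[1,1,1,1,0,5,2,0,2,1,4,0,0,1,1,1,0,2,3,0,1,1,3,1,3,0,1,0,0]
Step 14: delete ljg at [8, 9, 13, 22] -> counters=[1,1,1,1,0,5,2,0,1,0,4,0,0,0,1,1,0,2,3,0,1,1,2,1,3,0,1,0,0]
Step 15: insert f at [5, 6, 21, 22] -> counters=[1,1,1,1,0,6,3,0,1,0,4,0,0,0,1,1,0,2,3,0,1,2,3,1,3,0,1,0,0]
Step 16: insert cp at [5, 10, 18, 24] -> counters=[1,1,1,1,0,7,3,0,1,0,5,0,0,0,1,1,0,2,4,0,1,2,3,1,4,0,1,0,0]
Step 17: insert exf at [10, 14, 17, 26] -> counters=[1,1,1,1,0,7,3,0,1,0,6,0,0,0,2,1,0,3,4,0,1,2,3,1,4,0,2,0,0]
Step 18: delete f at [5, 6, 21, 22] -> counters=[1,1,1,1,0,6,2,0,1,0,6,0,0,0,2,1,0,3,4,0,1,1,2,1,4,0,2,0,0]
Step 19: insert ogt at [0, 17, 20, 23] -> counters=[2,1,1,1,0,6,2,0,1,0,6,0,0,0,2,1,0,4,4,0,2,1,2,2,4,0,2,0,0]
Query exf: check counters[10]=6 counters[14]=2 counters[17]=4 counters[26]=2 -> maybe

Answer: maybe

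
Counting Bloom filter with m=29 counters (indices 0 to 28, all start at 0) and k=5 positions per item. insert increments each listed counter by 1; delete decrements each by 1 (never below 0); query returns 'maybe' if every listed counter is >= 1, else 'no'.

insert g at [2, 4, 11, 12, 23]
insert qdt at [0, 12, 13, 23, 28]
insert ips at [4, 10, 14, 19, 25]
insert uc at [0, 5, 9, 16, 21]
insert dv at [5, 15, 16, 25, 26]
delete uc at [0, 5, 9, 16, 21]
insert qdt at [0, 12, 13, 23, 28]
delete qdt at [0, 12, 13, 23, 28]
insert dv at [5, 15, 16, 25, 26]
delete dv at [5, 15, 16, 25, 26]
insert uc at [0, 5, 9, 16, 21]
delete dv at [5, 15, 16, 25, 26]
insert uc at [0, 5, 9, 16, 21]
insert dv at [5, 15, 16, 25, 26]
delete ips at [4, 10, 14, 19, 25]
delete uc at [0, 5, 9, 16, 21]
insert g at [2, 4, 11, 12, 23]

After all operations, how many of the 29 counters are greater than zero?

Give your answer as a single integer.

Answer: 15

Derivation:
Step 1: insert g at [2, 4, 11, 12, 23] -> counters=[0,0,1,0,1,0,0,0,0,0,0,1,1,0,0,0,0,0,0,0,0,0,0,1,0,0,0,0,0]
Step 2: insert qdt at [0, 12, 13, 23, 28] -> counters=[1,0,1,0,1,0,0,0,0,0,0,1,2,1,0,0,0,0,0,0,0,0,0,2,0,0,0,0,1]
Step 3: insert ips at [4, 10, 14, 19, 25] -> counters=[1,0,1,0,2,0,0,0,0,0,1,1,2,1,1,0,0,0,0,1,0,0,0,2,0,1,0,0,1]
Step 4: insert uc at [0, 5, 9, 16, 21] -> counters=[2,0,1,0,2,1,0,0,0,1,1,1,2,1,1,0,1,0,0,1,0,1,0,2,0,1,0,0,1]
Step 5: insert dv at [5, 15, 16, 25, 26] -> counters=[2,0,1,0,2,2,0,0,0,1,1,1,2,1,1,1,2,0,0,1,0,1,0,2,0,2,1,0,1]
Step 6: delete uc at [0, 5, 9, 16, 21] -> counters=[1,0,1,0,2,1,0,0,0,0,1,1,2,1,1,1,1,0,0,1,0,0,0,2,0,2,1,0,1]
Step 7: insert qdt at [0, 12, 13, 23, 28] -> counters=[2,0,1,0,2,1,0,0,0,0,1,1,3,2,1,1,1,0,0,1,0,0,0,3,0,2,1,0,2]
Step 8: delete qdt at [0, 12, 13, 23, 28] -> counters=[1,0,1,0,2,1,0,0,0,0,1,1,2,1,1,1,1,0,0,1,0,0,0,2,0,2,1,0,1]
Step 9: insert dv at [5, 15, 16, 25, 26] -> counters=[1,0,1,0,2,2,0,0,0,0,1,1,2,1,1,2,2,0,0,1,0,0,0,2,0,3,2,0,1]
Step 10: delete dv at [5, 15, 16, 25, 26] -> counters=[1,0,1,0,2,1,0,0,0,0,1,1,2,1,1,1,1,0,0,1,0,0,0,2,0,2,1,0,1]
Step 11: insert uc at [0, 5, 9, 16, 21] -> counters=[2,0,1,0,2,2,0,0,0,1,1,1,2,1,1,1,2,0,0,1,0,1,0,2,0,2,1,0,1]
Step 12: delete dv at [5, 15, 16, 25, 26] -> counters=[2,0,1,0,2,1,0,0,0,1,1,1,2,1,1,0,1,0,0,1,0,1,0,2,0,1,0,0,1]
Step 13: insert uc at [0, 5, 9, 16, 21] -> counters=[3,0,1,0,2,2,0,0,0,2,1,1,2,1,1,0,2,0,0,1,0,2,0,2,0,1,0,0,1]
Step 14: insert dv at [5, 15, 16, 25, 26] -> counters=[3,0,1,0,2,3,0,0,0,2,1,1,2,1,1,1,3,0,0,1,0,2,0,2,0,2,1,0,1]
Step 15: delete ips at [4, 10, 14, 19, 25] -> counters=[3,0,1,0,1,3,0,0,0,2,0,1,2,1,0,1,3,0,0,0,0,2,0,2,0,1,1,0,1]
Step 16: delete uc at [0, 5, 9, 16, 21] -> counters=[2,0,1,0,1,2,0,0,0,1,0,1,2,1,0,1,2,0,0,0,0,1,0,2,0,1,1,0,1]
Step 17: insert g at [2, 4, 11, 12, 23] -> counters=[2,0,2,0,2,2,0,0,0,1,0,2,3,1,0,1,2,0,0,0,0,1,0,3,0,1,1,0,1]
Final counters=[2,0,2,0,2,2,0,0,0,1,0,2,3,1,0,1,2,0,0,0,0,1,0,3,0,1,1,0,1] -> 15 nonzero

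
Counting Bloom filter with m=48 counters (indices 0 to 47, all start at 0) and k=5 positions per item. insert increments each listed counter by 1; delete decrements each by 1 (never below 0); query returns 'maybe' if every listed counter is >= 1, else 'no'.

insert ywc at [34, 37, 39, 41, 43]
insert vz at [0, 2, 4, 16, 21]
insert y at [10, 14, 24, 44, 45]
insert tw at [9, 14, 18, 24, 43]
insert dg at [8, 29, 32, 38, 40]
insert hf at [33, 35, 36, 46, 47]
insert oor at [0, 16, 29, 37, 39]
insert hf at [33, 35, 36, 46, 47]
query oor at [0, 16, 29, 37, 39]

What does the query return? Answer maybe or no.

Answer: maybe

Derivation:
Step 1: insert ywc at [34, 37, 39, 41, 43] -> counters=[0,0,0,0,0,0,0,0,0,0,0,0,0,0,0,0,0,0,0,0,0,0,0,0,0,0,0,0,0,0,0,0,0,0,1,0,0,1,0,1,0,1,0,1,0,0,0,0]
Step 2: insert vz at [0, 2, 4, 16, 21] -> counters=[1,0,1,0,1,0,0,0,0,0,0,0,0,0,0,0,1,0,0,0,0,1,0,0,0,0,0,0,0,0,0,0,0,0,1,0,0,1,0,1,0,1,0,1,0,0,0,0]
Step 3: insert y at [10, 14, 24, 44, 45] -> counters=[1,0,1,0,1,0,0,0,0,0,1,0,0,0,1,0,1,0,0,0,0,1,0,0,1,0,0,0,0,0,0,0,0,0,1,0,0,1,0,1,0,1,0,1,1,1,0,0]
Step 4: insert tw at [9, 14, 18, 24, 43] -> counters=[1,0,1,0,1,0,0,0,0,1,1,0,0,0,2,0,1,0,1,0,0,1,0,0,2,0,0,0,0,0,0,0,0,0,1,0,0,1,0,1,0,1,0,2,1,1,0,0]
Step 5: insert dg at [8, 29, 32, 38, 40] -> counters=[1,0,1,0,1,0,0,0,1,1,1,0,0,0,2,0,1,0,1,0,0,1,0,0,2,0,0,0,0,1,0,0,1,0,1,0,0,1,1,1,1,1,0,2,1,1,0,0]
Step 6: insert hf at [33, 35, 36, 46, 47] -> counters=[1,0,1,0,1,0,0,0,1,1,1,0,0,0,2,0,1,0,1,0,0,1,0,0,2,0,0,0,0,1,0,0,1,1,1,1,1,1,1,1,1,1,0,2,1,1,1,1]
Step 7: insert oor at [0, 16, 29, 37, 39] -> counters=[2,0,1,0,1,0,0,0,1,1,1,0,0,0,2,0,2,0,1,0,0,1,0,0,2,0,0,0,0,2,0,0,1,1,1,1,1,2,1,2,1,1,0,2,1,1,1,1]
Step 8: insert hf at [33, 35, 36, 46, 47] -> counters=[2,0,1,0,1,0,0,0,1,1,1,0,0,0,2,0,2,0,1,0,0,1,0,0,2,0,0,0,0,2,0,0,1,2,1,2,2,2,1,2,1,1,0,2,1,1,2,2]
Query oor: check counters[0]=2 counters[16]=2 counters[29]=2 counters[37]=2 counters[39]=2 -> maybe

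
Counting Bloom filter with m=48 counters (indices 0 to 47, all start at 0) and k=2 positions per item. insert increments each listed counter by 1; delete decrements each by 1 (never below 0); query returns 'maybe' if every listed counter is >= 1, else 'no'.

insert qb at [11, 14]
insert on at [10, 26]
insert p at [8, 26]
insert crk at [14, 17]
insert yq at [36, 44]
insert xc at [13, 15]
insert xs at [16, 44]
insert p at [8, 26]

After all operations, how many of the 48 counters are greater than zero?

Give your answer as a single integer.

Answer: 11

Derivation:
Step 1: insert qb at [11, 14] -> counters=[0,0,0,0,0,0,0,0,0,0,0,1,0,0,1,0,0,0,0,0,0,0,0,0,0,0,0,0,0,0,0,0,0,0,0,0,0,0,0,0,0,0,0,0,0,0,0,0]
Step 2: insert on at [10, 26] -> counters=[0,0,0,0,0,0,0,0,0,0,1,1,0,0,1,0,0,0,0,0,0,0,0,0,0,0,1,0,0,0,0,0,0,0,0,0,0,0,0,0,0,0,0,0,0,0,0,0]
Step 3: insert p at [8, 26] -> counters=[0,0,0,0,0,0,0,0,1,0,1,1,0,0,1,0,0,0,0,0,0,0,0,0,0,0,2,0,0,0,0,0,0,0,0,0,0,0,0,0,0,0,0,0,0,0,0,0]
Step 4: insert crk at [14, 17] -> counters=[0,0,0,0,0,0,0,0,1,0,1,1,0,0,2,0,0,1,0,0,0,0,0,0,0,0,2,0,0,0,0,0,0,0,0,0,0,0,0,0,0,0,0,0,0,0,0,0]
Step 5: insert yq at [36, 44] -> counters=[0,0,0,0,0,0,0,0,1,0,1,1,0,0,2,0,0,1,0,0,0,0,0,0,0,0,2,0,0,0,0,0,0,0,0,0,1,0,0,0,0,0,0,0,1,0,0,0]
Step 6: insert xc at [13, 15] -> counters=[0,0,0,0,0,0,0,0,1,0,1,1,0,1,2,1,0,1,0,0,0,0,0,0,0,0,2,0,0,0,0,0,0,0,0,0,1,0,0,0,0,0,0,0,1,0,0,0]
Step 7: insert xs at [16, 44] -> counters=[0,0,0,0,0,0,0,0,1,0,1,1,0,1,2,1,1,1,0,0,0,0,0,0,0,0,2,0,0,0,0,0,0,0,0,0,1,0,0,0,0,0,0,0,2,0,0,0]
Step 8: insert p at [8, 26] -> counters=[0,0,0,0,0,0,0,0,2,0,1,1,0,1,2,1,1,1,0,0,0,0,0,0,0,0,3,0,0,0,0,0,0,0,0,0,1,0,0,0,0,0,0,0,2,0,0,0]
Final counters=[0,0,0,0,0,0,0,0,2,0,1,1,0,1,2,1,1,1,0,0,0,0,0,0,0,0,3,0,0,0,0,0,0,0,0,0,1,0,0,0,0,0,0,0,2,0,0,0] -> 11 nonzero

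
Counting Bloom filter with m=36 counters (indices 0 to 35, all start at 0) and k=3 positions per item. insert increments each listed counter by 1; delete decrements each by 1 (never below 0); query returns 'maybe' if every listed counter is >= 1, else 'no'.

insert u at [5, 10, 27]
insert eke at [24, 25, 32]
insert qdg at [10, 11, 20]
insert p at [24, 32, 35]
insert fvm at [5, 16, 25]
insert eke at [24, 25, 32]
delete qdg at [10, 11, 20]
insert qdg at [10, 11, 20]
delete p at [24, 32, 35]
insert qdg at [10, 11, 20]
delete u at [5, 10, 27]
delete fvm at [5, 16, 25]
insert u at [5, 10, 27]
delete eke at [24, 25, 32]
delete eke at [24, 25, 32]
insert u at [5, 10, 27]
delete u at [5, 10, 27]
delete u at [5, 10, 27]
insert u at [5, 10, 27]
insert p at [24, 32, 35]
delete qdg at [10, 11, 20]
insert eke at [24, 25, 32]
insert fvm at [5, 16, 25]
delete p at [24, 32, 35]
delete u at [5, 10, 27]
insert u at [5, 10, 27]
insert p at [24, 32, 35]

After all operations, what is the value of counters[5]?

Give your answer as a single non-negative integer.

Answer: 2

Derivation:
Step 1: insert u at [5, 10, 27] -> counters=[0,0,0,0,0,1,0,0,0,0,1,0,0,0,0,0,0,0,0,0,0,0,0,0,0,0,0,1,0,0,0,0,0,0,0,0]
Step 2: insert eke at [24, 25, 32] -> counters=[0,0,0,0,0,1,0,0,0,0,1,0,0,0,0,0,0,0,0,0,0,0,0,0,1,1,0,1,0,0,0,0,1,0,0,0]
Step 3: insert qdg at [10, 11, 20] -> counters=[0,0,0,0,0,1,0,0,0,0,2,1,0,0,0,0,0,0,0,0,1,0,0,0,1,1,0,1,0,0,0,0,1,0,0,0]
Step 4: insert p at [24, 32, 35] -> counters=[0,0,0,0,0,1,0,0,0,0,2,1,0,0,0,0,0,0,0,0,1,0,0,0,2,1,0,1,0,0,0,0,2,0,0,1]
Step 5: insert fvm at [5, 16, 25] -> counters=[0,0,0,0,0,2,0,0,0,0,2,1,0,0,0,0,1,0,0,0,1,0,0,0,2,2,0,1,0,0,0,0,2,0,0,1]
Step 6: insert eke at [24, 25, 32] -> counters=[0,0,0,0,0,2,0,0,0,0,2,1,0,0,0,0,1,0,0,0,1,0,0,0,3,3,0,1,0,0,0,0,3,0,0,1]
Step 7: delete qdg at [10, 11, 20] -> counters=[0,0,0,0,0,2,0,0,0,0,1,0,0,0,0,0,1,0,0,0,0,0,0,0,3,3,0,1,0,0,0,0,3,0,0,1]
Step 8: insert qdg at [10, 11, 20] -> counters=[0,0,0,0,0,2,0,0,0,0,2,1,0,0,0,0,1,0,0,0,1,0,0,0,3,3,0,1,0,0,0,0,3,0,0,1]
Step 9: delete p at [24, 32, 35] -> counters=[0,0,0,0,0,2,0,0,0,0,2,1,0,0,0,0,1,0,0,0,1,0,0,0,2,3,0,1,0,0,0,0,2,0,0,0]
Step 10: insert qdg at [10, 11, 20] -> counters=[0,0,0,0,0,2,0,0,0,0,3,2,0,0,0,0,1,0,0,0,2,0,0,0,2,3,0,1,0,0,0,0,2,0,0,0]
Step 11: delete u at [5, 10, 27] -> counters=[0,0,0,0,0,1,0,0,0,0,2,2,0,0,0,0,1,0,0,0,2,0,0,0,2,3,0,0,0,0,0,0,2,0,0,0]
Step 12: delete fvm at [5, 16, 25] -> counters=[0,0,0,0,0,0,0,0,0,0,2,2,0,0,0,0,0,0,0,0,2,0,0,0,2,2,0,0,0,0,0,0,2,0,0,0]
Step 13: insert u at [5, 10, 27] -> counters=[0,0,0,0,0,1,0,0,0,0,3,2,0,0,0,0,0,0,0,0,2,0,0,0,2,2,0,1,0,0,0,0,2,0,0,0]
Step 14: delete eke at [24, 25, 32] -> counters=[0,0,0,0,0,1,0,0,0,0,3,2,0,0,0,0,0,0,0,0,2,0,0,0,1,1,0,1,0,0,0,0,1,0,0,0]
Step 15: delete eke at [24, 25, 32] -> counters=[0,0,0,0,0,1,0,0,0,0,3,2,0,0,0,0,0,0,0,0,2,0,0,0,0,0,0,1,0,0,0,0,0,0,0,0]
Step 16: insert u at [5, 10, 27] -> counters=[0,0,0,0,0,2,0,0,0,0,4,2,0,0,0,0,0,0,0,0,2,0,0,0,0,0,0,2,0,0,0,0,0,0,0,0]
Step 17: delete u at [5, 10, 27] -> counters=[0,0,0,0,0,1,0,0,0,0,3,2,0,0,0,0,0,0,0,0,2,0,0,0,0,0,0,1,0,0,0,0,0,0,0,0]
Step 18: delete u at [5, 10, 27] -> counters=[0,0,0,0,0,0,0,0,0,0,2,2,0,0,0,0,0,0,0,0,2,0,0,0,0,0,0,0,0,0,0,0,0,0,0,0]
Step 19: insert u at [5, 10, 27] -> counters=[0,0,0,0,0,1,0,0,0,0,3,2,0,0,0,0,0,0,0,0,2,0,0,0,0,0,0,1,0,0,0,0,0,0,0,0]
Step 20: insert p at [24, 32, 35] -> counters=[0,0,0,0,0,1,0,0,0,0,3,2,0,0,0,0,0,0,0,0,2,0,0,0,1,0,0,1,0,0,0,0,1,0,0,1]
Step 21: delete qdg at [10, 11, 20] -> counters=[0,0,0,0,0,1,0,0,0,0,2,1,0,0,0,0,0,0,0,0,1,0,0,0,1,0,0,1,0,0,0,0,1,0,0,1]
Step 22: insert eke at [24, 25, 32] -> counters=[0,0,0,0,0,1,0,0,0,0,2,1,0,0,0,0,0,0,0,0,1,0,0,0,2,1,0,1,0,0,0,0,2,0,0,1]
Step 23: insert fvm at [5, 16, 25] -> counters=[0,0,0,0,0,2,0,0,0,0,2,1,0,0,0,0,1,0,0,0,1,0,0,0,2,2,0,1,0,0,0,0,2,0,0,1]
Step 24: delete p at [24, 32, 35] -> counters=[0,0,0,0,0,2,0,0,0,0,2,1,0,0,0,0,1,0,0,0,1,0,0,0,1,2,0,1,0,0,0,0,1,0,0,0]
Step 25: delete u at [5, 10, 27] -> counters=[0,0,0,0,0,1,0,0,0,0,1,1,0,0,0,0,1,0,0,0,1,0,0,0,1,2,0,0,0,0,0,0,1,0,0,0]
Step 26: insert u at [5, 10, 27] -> counters=[0,0,0,0,0,2,0,0,0,0,2,1,0,0,0,0,1,0,0,0,1,0,0,0,1,2,0,1,0,0,0,0,1,0,0,0]
Step 27: insert p at [24, 32, 35] -> counters=[0,0,0,0,0,2,0,0,0,0,2,1,0,0,0,0,1,0,0,0,1,0,0,0,2,2,0,1,0,0,0,0,2,0,0,1]
Final counters=[0,0,0,0,0,2,0,0,0,0,2,1,0,0,0,0,1,0,0,0,1,0,0,0,2,2,0,1,0,0,0,0,2,0,0,1] -> counters[5]=2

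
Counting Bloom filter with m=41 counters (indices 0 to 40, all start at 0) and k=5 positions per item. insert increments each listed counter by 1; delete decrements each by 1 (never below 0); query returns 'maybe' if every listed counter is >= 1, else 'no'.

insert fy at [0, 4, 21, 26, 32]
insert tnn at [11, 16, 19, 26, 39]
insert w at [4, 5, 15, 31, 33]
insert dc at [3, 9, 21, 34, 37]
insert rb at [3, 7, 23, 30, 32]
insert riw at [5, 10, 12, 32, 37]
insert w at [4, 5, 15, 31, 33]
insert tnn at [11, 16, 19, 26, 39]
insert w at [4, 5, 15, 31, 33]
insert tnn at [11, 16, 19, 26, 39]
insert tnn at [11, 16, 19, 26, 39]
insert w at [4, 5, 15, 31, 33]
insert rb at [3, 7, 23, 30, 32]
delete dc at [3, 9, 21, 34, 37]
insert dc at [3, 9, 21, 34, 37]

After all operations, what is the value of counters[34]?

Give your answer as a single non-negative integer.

Step 1: insert fy at [0, 4, 21, 26, 32] -> counters=[1,0,0,0,1,0,0,0,0,0,0,0,0,0,0,0,0,0,0,0,0,1,0,0,0,0,1,0,0,0,0,0,1,0,0,0,0,0,0,0,0]
Step 2: insert tnn at [11, 16, 19, 26, 39] -> counters=[1,0,0,0,1,0,0,0,0,0,0,1,0,0,0,0,1,0,0,1,0,1,0,0,0,0,2,0,0,0,0,0,1,0,0,0,0,0,0,1,0]
Step 3: insert w at [4, 5, 15, 31, 33] -> counters=[1,0,0,0,2,1,0,0,0,0,0,1,0,0,0,1,1,0,0,1,0,1,0,0,0,0,2,0,0,0,0,1,1,1,0,0,0,0,0,1,0]
Step 4: insert dc at [3, 9, 21, 34, 37] -> counters=[1,0,0,1,2,1,0,0,0,1,0,1,0,0,0,1,1,0,0,1,0,2,0,0,0,0,2,0,0,0,0,1,1,1,1,0,0,1,0,1,0]
Step 5: insert rb at [3, 7, 23, 30, 32] -> counters=[1,0,0,2,2,1,0,1,0,1,0,1,0,0,0,1,1,0,0,1,0,2,0,1,0,0,2,0,0,0,1,1,2,1,1,0,0,1,0,1,0]
Step 6: insert riw at [5, 10, 12, 32, 37] -> counters=[1,0,0,2,2,2,0,1,0,1,1,1,1,0,0,1,1,0,0,1,0,2,0,1,0,0,2,0,0,0,1,1,3,1,1,0,0,2,0,1,0]
Step 7: insert w at [4, 5, 15, 31, 33] -> counters=[1,0,0,2,3,3,0,1,0,1,1,1,1,0,0,2,1,0,0,1,0,2,0,1,0,0,2,0,0,0,1,2,3,2,1,0,0,2,0,1,0]
Step 8: insert tnn at [11, 16, 19, 26, 39] -> counters=[1,0,0,2,3,3,0,1,0,1,1,2,1,0,0,2,2,0,0,2,0,2,0,1,0,0,3,0,0,0,1,2,3,2,1,0,0,2,0,2,0]
Step 9: insert w at [4, 5, 15, 31, 33] -> counters=[1,0,0,2,4,4,0,1,0,1,1,2,1,0,0,3,2,0,0,2,0,2,0,1,0,0,3,0,0,0,1,3,3,3,1,0,0,2,0,2,0]
Step 10: insert tnn at [11, 16, 19, 26, 39] -> counters=[1,0,0,2,4,4,0,1,0,1,1,3,1,0,0,3,3,0,0,3,0,2,0,1,0,0,4,0,0,0,1,3,3,3,1,0,0,2,0,3,0]
Step 11: insert tnn at [11, 16, 19, 26, 39] -> counters=[1,0,0,2,4,4,0,1,0,1,1,4,1,0,0,3,4,0,0,4,0,2,0,1,0,0,5,0,0,0,1,3,3,3,1,0,0,2,0,4,0]
Step 12: insert w at [4, 5, 15, 31, 33] -> counters=[1,0,0,2,5,5,0,1,0,1,1,4,1,0,0,4,4,0,0,4,0,2,0,1,0,0,5,0,0,0,1,4,3,4,1,0,0,2,0,4,0]
Step 13: insert rb at [3, 7, 23, 30, 32] -> counters=[1,0,0,3,5,5,0,2,0,1,1,4,1,0,0,4,4,0,0,4,0,2,0,2,0,0,5,0,0,0,2,4,4,4,1,0,0,2,0,4,0]
Step 14: delete dc at [3, 9, 21, 34, 37] -> counters=[1,0,0,2,5,5,0,2,0,0,1,4,1,0,0,4,4,0,0,4,0,1,0,2,0,0,5,0,0,0,2,4,4,4,0,0,0,1,0,4,0]
Step 15: insert dc at [3, 9, 21, 34, 37] -> counters=[1,0,0,3,5,5,0,2,0,1,1,4,1,0,0,4,4,0,0,4,0,2,0,2,0,0,5,0,0,0,2,4,4,4,1,0,0,2,0,4,0]
Final counters=[1,0,0,3,5,5,0,2,0,1,1,4,1,0,0,4,4,0,0,4,0,2,0,2,0,0,5,0,0,0,2,4,4,4,1,0,0,2,0,4,0] -> counters[34]=1

Answer: 1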